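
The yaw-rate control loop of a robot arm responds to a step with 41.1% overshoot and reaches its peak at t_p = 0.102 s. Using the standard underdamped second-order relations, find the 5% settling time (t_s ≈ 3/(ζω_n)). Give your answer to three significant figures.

From the overshoot, ζ = −ln(OS)/√(π²+ln²(OS)) = 0.272.
t_p = π/ω_d ⇒ ω_d = 30.8 rad/s; then ω_n = ω_d/√(1−ζ²) = 32.0 rad/s.
t_s ≈ 3/(ζω_n) = 3/(0.272·32.0) = 0.344 s.

t_s ≈ 0.344 s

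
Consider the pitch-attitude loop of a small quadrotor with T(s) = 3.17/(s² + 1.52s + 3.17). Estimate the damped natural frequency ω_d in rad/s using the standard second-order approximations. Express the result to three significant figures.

ω_d ≈ 1.61 rad/s

ω_n = √3.17 = 1.78 rad/s; ζ = 1.52/(2·1.78) = 0.427.
ω_d = 1.78·√(1 − 0.427²) = 1.61 rad/s.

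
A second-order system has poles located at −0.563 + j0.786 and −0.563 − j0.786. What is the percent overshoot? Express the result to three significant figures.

%OS ≈ 10.5%

With σ = 0.563, ω_d = 0.786: ω_n = √(σ²+ω_d²) = 0.967 rad/s, ζ = σ/ω_n = 0.582.
%OS = 100·exp(−πζ/√(1−ζ²)) = 10.5%.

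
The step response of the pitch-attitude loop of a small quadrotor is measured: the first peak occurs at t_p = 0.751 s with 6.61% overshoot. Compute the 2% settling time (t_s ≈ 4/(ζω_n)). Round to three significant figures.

The overshoot fixes ζ = −ln(OS)/√(π²+ln²(OS)) = 0.654.
t_p = π/ω_d ⇒ ω_d = 4.18 rad/s; then ω_n = ω_d/√(1−ζ²) = 5.53 rad/s.
t_s ≈ 4/(ζω_n) = 4/(0.654·5.53) = 1.11 s.

t_s ≈ 1.11 s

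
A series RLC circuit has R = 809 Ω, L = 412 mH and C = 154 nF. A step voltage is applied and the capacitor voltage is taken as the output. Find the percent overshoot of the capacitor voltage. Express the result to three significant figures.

%OS ≈ 44.9%

For a series RLC circuit (capacitor voltage as output), ω_n = 1/√(LC) = 1/√(412 mH · 154 nF) = 3970 rad/s.
ζ = (R/2)·√(C/L) = (809/2)·√(154 nF/412 mH) = 0.247.
%OS = 100 e^{−πζ/√(1−ζ²)} with ζ = 0.247 gives 44.9%.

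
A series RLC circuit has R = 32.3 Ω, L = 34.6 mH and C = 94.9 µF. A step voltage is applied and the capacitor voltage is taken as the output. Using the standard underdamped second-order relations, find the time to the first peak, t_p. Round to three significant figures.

t_p ≈ 0.0107 s

For a series RLC circuit (capacitor voltage as output), ω_n = 1/√(LC) = 1/√(34.6 mH · 94.9 µF) = 552 rad/s.
ζ = (R/2)·√(C/L) = (32.3/2)·√(94.9 µF/34.6 mH) = 0.846.
ω_d = ω_n√(1−ζ²) = 294 rad/s. t_p = π/ω_d = 0.0107 s.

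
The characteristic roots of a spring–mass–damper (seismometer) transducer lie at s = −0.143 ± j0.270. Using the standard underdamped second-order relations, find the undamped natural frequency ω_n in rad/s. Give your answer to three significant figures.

With σ = 0.143, ω_d = 0.270: ω_n = √(σ²+ω_d²) = 0.306 rad/s, ζ = σ/ω_n = 0.468.

ω_n ≈ 0.306 rad/s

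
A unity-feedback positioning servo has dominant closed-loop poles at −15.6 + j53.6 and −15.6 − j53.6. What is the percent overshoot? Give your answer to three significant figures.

%OS ≈ 40.1%

The poles are at −σ ± jω_d with σ = 15.6 and ω_d = 53.6, so ω_n = √(σ²+ω_d²) = 55.8 rad/s and ζ = σ/ω_n = 0.279.
Overshoot: exp(−π·0.279/√(1−0.279²)) = 0.401, i.e. 40.1%.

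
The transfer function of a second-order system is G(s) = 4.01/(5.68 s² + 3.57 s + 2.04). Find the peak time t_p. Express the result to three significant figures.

t_p ≈ 6.16 s

Dividing through by 5.68: denominator becomes s² + 0.6285 s + 0.3592.
So ω_n = √0.3592 = 0.599 rad/s and ζ = 0.6285/(2·0.599) = 0.524.
The damped frequency ω_d = ω_n√(1−ζ²) = 0.510 rad/s. t_p = π/ω_d = 6.16 s.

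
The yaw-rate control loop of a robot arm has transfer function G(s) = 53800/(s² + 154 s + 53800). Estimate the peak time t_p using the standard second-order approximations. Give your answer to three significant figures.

t_p ≈ 0.0144 s

Comparing the denominator to s² + 2ζω_n s + ω_n²: ω_n = √53800 = 232 rad/s, and 2ζω_n = 154 so ζ = 154/(2·232) = 0.332.
The damped frequency ω_d = ω_n√(1−ζ²) = 219 rad/s. Then t_p = π/ω_d = 0.0144 s.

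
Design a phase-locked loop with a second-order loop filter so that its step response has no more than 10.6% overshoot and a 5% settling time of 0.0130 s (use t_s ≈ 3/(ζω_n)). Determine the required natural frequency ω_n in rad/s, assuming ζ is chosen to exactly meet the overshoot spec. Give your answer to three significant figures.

ω_n ≈ 397 rad/s

From %OS = 100·exp(−πζ/√(1−ζ²)), invert to get ζ = −ln(OS)/√(π² + ln²(OS)) with OS = 0.106.
−ln 0.106 = 2.244, so ζ = 2.244/√(π² + 5.037) = 0.581.
From t_s ≈ 3/(ζω_n): ω_n = 3/(ζ·t_s) = 3/(0.581·0.0130) = 397 rad/s.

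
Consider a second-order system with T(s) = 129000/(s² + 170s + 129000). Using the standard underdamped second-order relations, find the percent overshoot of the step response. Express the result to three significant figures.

%OS ≈ 46.5%

Comparing the denominator to s² + 2ζω_n s + ω_n²: ω_n = √129000 = 359 rad/s, and 2ζω_n = 170 so ζ = 170/(2·359) = 0.237.
%OS = 100·exp(−πζ/√(1−ζ²)) = 46.5%.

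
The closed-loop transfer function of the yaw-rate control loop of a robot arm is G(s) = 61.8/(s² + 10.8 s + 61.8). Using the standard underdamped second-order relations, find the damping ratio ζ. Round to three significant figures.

ζ ≈ 0.687

ω_n = √61.8 = 7.86 rad/s; ζ = 10.8/(2·7.86) = 0.687.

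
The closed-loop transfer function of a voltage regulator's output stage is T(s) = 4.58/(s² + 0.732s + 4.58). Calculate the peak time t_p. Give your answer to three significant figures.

Comparing the denominator to s² + 2ζω_n s + ω_n²: ω_n = √4.58 = 2.14 rad/s, and 2ζω_n = 0.732 so ζ = 0.732/(2·2.14) = 0.171.
The damped frequency ω_d = ω_n√(1−ζ²) = 2.11 rad/s. Then t_p = π/ω_d = 1.49 s.

t_p ≈ 1.49 s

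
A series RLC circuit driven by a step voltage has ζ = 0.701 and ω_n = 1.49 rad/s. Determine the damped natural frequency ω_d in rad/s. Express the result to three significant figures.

ω_d = ω_n√(1−ζ²) = 1.49·√0.509 = 1.06 rad/s.

ω_d ≈ 1.06 rad/s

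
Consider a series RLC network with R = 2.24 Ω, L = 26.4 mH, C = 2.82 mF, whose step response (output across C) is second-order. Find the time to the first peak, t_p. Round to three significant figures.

t_p ≈ 0.0291 s

For a series RLC circuit (capacitor voltage as output), ω_n = 1/√(LC) = 1/√(26.4 mH · 2.82 mF) = 116 rad/s.
ζ = (R/2)·√(C/L) = (2.24/2)·√(2.82 mF/26.4 mH) = 0.366.
ω_d = 116·√(1 − 0.366²) = 108 rad/s. t_p = π/ω_d = 0.0291 s.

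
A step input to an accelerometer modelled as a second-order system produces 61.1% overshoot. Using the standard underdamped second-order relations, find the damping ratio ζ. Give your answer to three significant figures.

ζ ≈ 0.155

ζ = −ln(OS)/√(π² + (ln OS)²). With OS = 0.611, ln OS = −0.4927 and ζ = 0.4927/3.180 = 0.155.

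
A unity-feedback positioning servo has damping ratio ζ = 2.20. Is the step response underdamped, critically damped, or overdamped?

Since ζ = 2.20 > 1, the system is overdamped.

overdamped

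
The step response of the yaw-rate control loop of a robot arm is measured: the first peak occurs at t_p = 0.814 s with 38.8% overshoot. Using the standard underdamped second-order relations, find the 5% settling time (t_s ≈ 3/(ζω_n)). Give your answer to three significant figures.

t_s ≈ 2.58 s

The overshoot fixes ζ = −ln(OS)/√(π²+ln²(OS)) = 0.289.
From t_p = π/ω_d, ω_d = π/0.814 = 3.86 rad/s, so ω_n = ω_d/√(1−ζ²) = 4.03 rad/s.
t_s ≈ 3/(ζω_n) = 3/(0.289·4.03) = 2.58 s.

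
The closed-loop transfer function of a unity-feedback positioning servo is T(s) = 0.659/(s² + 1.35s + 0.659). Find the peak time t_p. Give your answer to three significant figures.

t_p ≈ 6.97 s

Matching coefficients with s² + 2ζω_n s + ω_n² gives ω_n² = 0.659 ⇒ ω_n = 0.812 rad/s, and ζ = 1.35/(2ω_n) = 0.831.
ω_d = 0.812·√(1 − 0.831²) = 0.451 rad/s. Then t_p = π/ω_d = 6.97 s.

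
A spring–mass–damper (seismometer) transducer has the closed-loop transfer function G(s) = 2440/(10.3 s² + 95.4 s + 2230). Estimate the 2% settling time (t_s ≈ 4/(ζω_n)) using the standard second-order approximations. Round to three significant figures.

Dividing through by 10.3: denominator becomes s² + 9.262 s + 216.5.
So ω_n = √216.5 = 14.7 rad/s and ζ = 9.262/(2·14.7) = 0.315.
t_s ≈ 4/(ζω_n) = 0.864 s.

t_s ≈ 0.864 s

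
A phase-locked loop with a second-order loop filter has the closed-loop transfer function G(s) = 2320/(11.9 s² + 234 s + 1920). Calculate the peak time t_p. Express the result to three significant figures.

t_p ≈ 0.391 s

Dividing through by 11.9: denominator becomes s² + 19.66 s + 161.3.
So ω_n = √161.3 = 12.7 rad/s and ζ = 19.66/(2·12.7) = 0.774.
The damped frequency ω_d = ω_n√(1−ζ²) = 8.04 rad/s. t_p = π/ω_d = 0.391 s.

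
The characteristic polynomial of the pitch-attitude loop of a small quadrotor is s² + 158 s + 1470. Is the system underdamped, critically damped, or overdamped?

a² − 4b = 19000 > 0 (two distinct real roots); the system is overdamped.

overdamped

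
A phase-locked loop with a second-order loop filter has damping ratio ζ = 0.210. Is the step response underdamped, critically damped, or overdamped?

underdamped

Since ζ = 0.210 < 1, the system is underdamped.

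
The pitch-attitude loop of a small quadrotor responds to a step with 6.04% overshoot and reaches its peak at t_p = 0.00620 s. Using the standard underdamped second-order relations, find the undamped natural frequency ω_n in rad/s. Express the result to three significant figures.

ζ from %OS: ζ = |ln 0.0604|/√(π²+ln²0.0604) = 0.666.
t_p = π/ω_d ⇒ ω_d = 507 rad/s; then ω_n = ω_d/√(1−ζ²) = 679 rad/s.

ω_n ≈ 679 rad/s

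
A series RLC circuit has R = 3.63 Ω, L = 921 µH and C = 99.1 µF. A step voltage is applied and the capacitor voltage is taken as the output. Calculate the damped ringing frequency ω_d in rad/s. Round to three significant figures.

For a series RLC circuit (capacitor voltage as output), ω_n = 1/√(LC) = 1/√(921 µH · 99.1 µF) = 3310 rad/s.
ζ = (R/2)·√(C/L) = (3.63/2)·√(99.1 µF/921 µH) = 0.595.
The damped frequency ω_d = ω_n√(1−ζ²) = 2660 rad/s.

ω_d ≈ 2660 rad/s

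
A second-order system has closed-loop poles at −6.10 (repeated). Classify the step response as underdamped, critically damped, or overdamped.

Since there is a repeated negative-real pole, the response is critically damped.

critically damped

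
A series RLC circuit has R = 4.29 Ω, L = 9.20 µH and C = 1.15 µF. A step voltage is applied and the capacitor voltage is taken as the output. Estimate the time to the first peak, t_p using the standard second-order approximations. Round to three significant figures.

t_p ≈ 0.0000157 s

For a series RLC circuit (capacitor voltage as output), ω_n = 1/√(LC) = 1/√(9.20 µH · 1.15 µF) = 307000 rad/s.
ζ = (R/2)·√(C/L) = (4.29/2)·√(1.15 µF/9.20 µH) = 0.758.
ω_d = 307000·√(1 − 0.758²) = 200000 rad/s. t_p = π/ω_d = 0.0000157 s.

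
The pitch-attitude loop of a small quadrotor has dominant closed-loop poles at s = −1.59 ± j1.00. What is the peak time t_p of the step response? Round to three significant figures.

t_p = π/ω_d with ω_d = 1.00 (the imaginary part), so t_p = 3.14 s.

t_p ≈ 3.14 s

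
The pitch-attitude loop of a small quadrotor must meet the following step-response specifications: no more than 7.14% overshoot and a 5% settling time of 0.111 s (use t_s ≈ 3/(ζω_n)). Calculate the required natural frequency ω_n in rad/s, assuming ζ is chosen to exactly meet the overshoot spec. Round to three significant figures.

Inverting the overshoot relation: ζ = |ln 0.0714|/√(π² + ln²0.0714) = 0.643.
Then ω_n = 3/(ζ t_s) = 3/(0.643 × 0.111) = 42.0 rad/s.

ω_n ≈ 42.0 rad/s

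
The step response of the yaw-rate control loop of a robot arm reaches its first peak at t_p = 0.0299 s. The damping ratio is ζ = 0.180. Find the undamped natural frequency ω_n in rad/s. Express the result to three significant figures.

Peak time t_p = π/ω_d, so ω_d = π/t_p = π/0.0299 = 105 rad/s.
ω_n = ω_d/√(1−ζ²) = 105/√0.968 = 107 rad/s.

ω_n ≈ 107 rad/s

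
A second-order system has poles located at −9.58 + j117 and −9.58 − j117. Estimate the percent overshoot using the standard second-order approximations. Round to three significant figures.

The poles are at −σ ± jω_d with σ = 9.58 and ω_d = 117, so ω_n = √(σ²+ω_d²) = 117 rad/s and ζ = σ/ω_n = 0.0816.
%OS = 100 e^{−πζ/√(1−ζ²)} with ζ = 0.0816 gives 77.3%.

%OS ≈ 77.3%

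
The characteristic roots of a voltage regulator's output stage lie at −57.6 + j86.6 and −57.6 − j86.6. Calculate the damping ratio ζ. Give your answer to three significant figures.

ζ ≈ 0.554

The poles are at −σ ± jω_d with σ = 57.6 and ω_d = 86.6, so ω_n = √(σ²+ω_d²) = 104 rad/s and ζ = σ/ω_n = 0.554.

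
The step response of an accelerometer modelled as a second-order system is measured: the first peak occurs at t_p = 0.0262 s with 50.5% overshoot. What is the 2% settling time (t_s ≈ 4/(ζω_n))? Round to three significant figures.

ζ from %OS: ζ = |ln 0.505|/√(π²+ln²0.505) = 0.213.
From t_p = π/ω_d, ω_d = π/0.0262 = 120 rad/s, so ω_n = ω_d/√(1−ζ²) = 123 rad/s.
t_s ≈ 4/(ζω_n) = 4/(0.213·123) = 0.153 s.

t_s ≈ 0.153 s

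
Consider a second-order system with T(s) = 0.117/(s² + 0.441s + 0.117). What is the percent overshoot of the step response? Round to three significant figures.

Matching coefficients with s² + 2ζω_n s + ω_n² gives ω_n² = 0.117 ⇒ ω_n = 0.342 rad/s, and ζ = 0.441/(2ω_n) = 0.645.
Overshoot: exp(−π·0.645/√(1−0.645²)) = 0.0707, i.e. 7.07%.

%OS ≈ 7.07%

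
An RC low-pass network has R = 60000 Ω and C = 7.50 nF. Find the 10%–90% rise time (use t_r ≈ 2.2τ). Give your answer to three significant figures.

t_r ≈ 0.000990 s

τ = RC = 60000 × 7.50 nF = 0.000450 s.
t_r ≈ 2.2τ = 0.000990 s.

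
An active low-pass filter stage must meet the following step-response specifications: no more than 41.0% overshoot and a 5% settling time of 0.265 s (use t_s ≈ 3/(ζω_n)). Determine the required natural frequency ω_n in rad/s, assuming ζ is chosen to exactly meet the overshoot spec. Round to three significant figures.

ω_n ≈ 41.5 rad/s

From %OS = 100·exp(−πζ/√(1−ζ²)), invert to get ζ = −ln(OS)/√(π² + ln²(OS)) with OS = 0.410.
−ln 0.410 = 0.8916, so ζ = 0.8916/√(π² + 0.7949) = 0.273.
From t_s ≈ 3/(ζω_n): ω_n = 3/(ζ·t_s) = 3/(0.273·0.265) = 41.5 rad/s.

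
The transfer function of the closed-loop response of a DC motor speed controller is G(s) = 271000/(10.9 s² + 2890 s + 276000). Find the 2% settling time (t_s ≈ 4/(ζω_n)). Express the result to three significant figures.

t_s ≈ 0.0302 s

Dividing through by 10.9: denominator becomes s² + 265.1 s + 25320.
So ω_n = √25320 = 159 rad/s and ζ = 265.1/(2·159) = 0.833.
t_s ≈ 4/(ζω_n) = 0.0302 s.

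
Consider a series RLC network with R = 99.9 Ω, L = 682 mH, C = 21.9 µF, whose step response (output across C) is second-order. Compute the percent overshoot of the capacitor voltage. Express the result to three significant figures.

%OS ≈ 39.6%

For a series RLC circuit (capacitor voltage as output), ω_n = 1/√(LC) = 1/√(682 mH · 21.9 µF) = 259 rad/s.
ζ = (R/2)·√(C/L) = (99.9/2)·√(21.9 µF/682 mH) = 0.283.
%OS = 100·exp(−πζ/√(1−ζ²)) = 39.6%.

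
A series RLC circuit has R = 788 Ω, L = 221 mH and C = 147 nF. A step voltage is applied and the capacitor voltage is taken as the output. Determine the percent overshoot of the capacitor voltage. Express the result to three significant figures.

For a series RLC circuit (capacitor voltage as output), ω_n = 1/√(LC) = 1/√(221 mH · 147 nF) = 5550 rad/s.
ζ = (R/2)·√(C/L) = (788/2)·√(147 nF/221 mH) = 0.321.
%OS = 100·exp(−πζ/√(1−ζ²)) = 34.4%.

%OS ≈ 34.4%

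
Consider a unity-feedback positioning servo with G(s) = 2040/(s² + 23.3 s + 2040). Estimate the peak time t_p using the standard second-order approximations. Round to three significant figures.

Matching coefficients with s² + 2ζω_n s + ω_n² gives ω_n² = 2040 ⇒ ω_n = 45.2 rad/s, and ζ = 23.3/(2ω_n) = 0.258.
The damped frequency ω_d = ω_n√(1−ζ²) = 43.6 rad/s. Then t_p = π/ω_d = 0.0720 s.

t_p ≈ 0.0720 s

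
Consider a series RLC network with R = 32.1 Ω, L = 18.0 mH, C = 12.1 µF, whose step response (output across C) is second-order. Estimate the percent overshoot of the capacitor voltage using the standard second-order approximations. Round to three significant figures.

For a series RLC circuit (capacitor voltage as output), ω_n = 1/√(LC) = 1/√(18.0 mH · 12.1 µF) = 2140 rad/s.
ζ = (R/2)·√(C/L) = (32.1/2)·√(12.1 µF/18.0 mH) = 0.416.
Overshoot: exp(−π·0.416/√(1−0.416²)) = 0.237, i.e. 23.7%.

%OS ≈ 23.7%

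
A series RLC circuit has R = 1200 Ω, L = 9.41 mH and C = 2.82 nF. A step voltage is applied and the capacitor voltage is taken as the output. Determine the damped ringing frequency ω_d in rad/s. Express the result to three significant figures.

For a series RLC circuit (capacitor voltage as output), ω_n = 1/√(LC) = 1/√(9.41 mH · 2.82 nF) = 194000 rad/s.
ζ = (R/2)·√(C/L) = (1200/2)·√(2.82 nF/9.41 mH) = 0.328.
ω_d = ω_n√(1−ζ²) = 183000 rad/s.

ω_d ≈ 183000 rad/s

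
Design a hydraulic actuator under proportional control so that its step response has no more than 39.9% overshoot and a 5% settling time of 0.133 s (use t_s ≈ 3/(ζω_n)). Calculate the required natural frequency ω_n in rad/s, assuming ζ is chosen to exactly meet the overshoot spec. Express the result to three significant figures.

ω_n ≈ 80.4 rad/s

From %OS = 100·exp(−πζ/√(1−ζ²)), invert to get ζ = −ln(OS)/√(π² + ln²(OS)) with OS = 0.399.
−ln 0.399 = 0.9188, so ζ = 0.9188/√(π² + 0.8442) = 0.281.
Then ω_n = 3/(ζ t_s) = 3/(0.281 × 0.133) = 80.4 rad/s.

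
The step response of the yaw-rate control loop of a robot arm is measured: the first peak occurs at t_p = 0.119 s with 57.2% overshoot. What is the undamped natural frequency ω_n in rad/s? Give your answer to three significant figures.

From the overshoot, ζ = −ln(OS)/√(π²+ln²(OS)) = 0.175.
t_p = π/ω_d ⇒ ω_d = 26.4 rad/s; then ω_n = ω_d/√(1−ζ²) = 26.8 rad/s.

ω_n ≈ 26.8 rad/s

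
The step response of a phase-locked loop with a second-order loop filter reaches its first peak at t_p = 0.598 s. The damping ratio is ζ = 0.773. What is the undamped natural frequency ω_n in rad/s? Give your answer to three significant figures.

Peak time t_p = π/ω_d, so ω_d = π/t_p = π/0.598 = 5.25 rad/s.
ω_n = ω_d/√(1−ζ²) = 5.25/√0.402 = 8.28 rad/s.

ω_n ≈ 8.28 rad/s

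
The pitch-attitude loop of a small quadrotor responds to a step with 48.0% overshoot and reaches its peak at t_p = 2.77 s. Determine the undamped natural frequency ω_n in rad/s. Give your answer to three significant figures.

The overshoot fixes ζ = −ln(OS)/√(π²+ln²(OS)) = 0.228.
From t_p = π/ω_d, ω_d = π/2.77 = 1.13 rad/s, so ω_n = ω_d/√(1−ζ²) = 1.16 rad/s.

ω_n ≈ 1.16 rad/s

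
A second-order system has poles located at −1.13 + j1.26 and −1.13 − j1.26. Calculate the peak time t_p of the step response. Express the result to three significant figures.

t_p ≈ 2.49 s

t_p = π/ω_d with ω_d = 1.26 (the imaginary part), so t_p = 2.49 s.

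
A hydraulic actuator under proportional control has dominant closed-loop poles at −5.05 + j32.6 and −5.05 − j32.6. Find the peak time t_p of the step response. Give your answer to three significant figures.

t_p ≈ 0.0964 s

t_p = π/ω_d with ω_d = 32.6 (the imaginary part), so t_p = 0.0964 s.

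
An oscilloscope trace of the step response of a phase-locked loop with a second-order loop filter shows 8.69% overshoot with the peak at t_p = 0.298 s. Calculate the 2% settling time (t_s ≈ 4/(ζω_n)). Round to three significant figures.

t_s ≈ 0.488 s

ζ from %OS: ζ = |ln 0.0869|/√(π²+ln²0.0869) = 0.614.
From t_p = π/ω_d, ω_d = π/0.298 = 10.5 rad/s, so ω_n = ω_d/√(1−ζ²) = 13.4 rad/s.
t_s ≈ 4/(ζω_n) = 4/(0.614·13.4) = 0.488 s.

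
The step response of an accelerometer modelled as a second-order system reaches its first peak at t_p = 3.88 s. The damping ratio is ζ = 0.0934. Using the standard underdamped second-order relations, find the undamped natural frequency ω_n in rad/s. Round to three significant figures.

Peak time t_p = π/ω_d, so ω_d = π/t_p = π/3.88 = 0.810 rad/s.
ω_n = ω_d/√(1−ζ²) = 0.810/√0.991 = 0.813 rad/s.

ω_n ≈ 0.813 rad/s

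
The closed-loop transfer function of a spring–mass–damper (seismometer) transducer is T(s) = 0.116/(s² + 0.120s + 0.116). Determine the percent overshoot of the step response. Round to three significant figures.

%OS ≈ 57.0%

ω_n = √0.116 = 0.341 rad/s; ζ = 0.120/(2·0.341) = 0.176.
Overshoot: exp(−π·0.176/√(1−0.176²)) = 0.570, i.e. 57.0%.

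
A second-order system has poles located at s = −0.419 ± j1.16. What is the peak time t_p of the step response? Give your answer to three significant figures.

t_p = π/ω_d with ω_d = 1.16 (the imaginary part), so t_p = 2.71 s.

t_p ≈ 2.71 s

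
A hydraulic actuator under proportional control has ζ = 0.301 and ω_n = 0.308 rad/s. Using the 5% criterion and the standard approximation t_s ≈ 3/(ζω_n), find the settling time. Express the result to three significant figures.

t_s ≈ 32.4 s

t_s ≈ 3/(ζω_n) = 3/(0.301 × 0.308) = 32.4 s.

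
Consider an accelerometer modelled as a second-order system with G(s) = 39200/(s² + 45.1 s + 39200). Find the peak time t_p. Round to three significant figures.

Matching coefficients with s² + 2ζω_n s + ω_n² gives ω_n² = 39200 ⇒ ω_n = 198 rad/s, and ζ = 45.1/(2ω_n) = 0.114.
ω_d = 198·√(1 − 0.114²) = 197 rad/s. Then t_p = π/ω_d = 0.0160 s.

t_p ≈ 0.0160 s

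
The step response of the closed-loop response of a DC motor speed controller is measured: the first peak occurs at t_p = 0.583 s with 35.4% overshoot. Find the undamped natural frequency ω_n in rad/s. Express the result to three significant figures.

The overshoot fixes ζ = −ln(OS)/√(π²+ln²(OS)) = 0.314.
From t_p = π/ω_d, ω_d = π/0.583 = 5.39 rad/s, so ω_n = ω_d/√(1−ζ²) = 5.68 rad/s.

ω_n ≈ 5.68 rad/s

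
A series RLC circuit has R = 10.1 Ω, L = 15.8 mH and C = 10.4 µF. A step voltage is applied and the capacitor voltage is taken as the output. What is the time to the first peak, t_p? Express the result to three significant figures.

t_p ≈ 0.00128 s

For a series RLC circuit (capacitor voltage as output), ω_n = 1/√(LC) = 1/√(15.8 mH · 10.4 µF) = 2470 rad/s.
ζ = (R/2)·√(C/L) = (10.1/2)·√(10.4 µF/15.8 mH) = 0.130.
The damped frequency ω_d = ω_n√(1−ζ²) = 2450 rad/s. t_p = π/ω_d = 0.00128 s.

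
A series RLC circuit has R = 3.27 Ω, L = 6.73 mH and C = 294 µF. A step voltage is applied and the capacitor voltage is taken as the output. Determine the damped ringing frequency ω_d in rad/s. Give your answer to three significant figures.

For a series RLC circuit (capacitor voltage as output), ω_n = 1/√(LC) = 1/√(6.73 mH · 294 µF) = 711 rad/s.
ζ = (R/2)·√(C/L) = (3.27/2)·√(294 µF/6.73 mH) = 0.342.
The damped frequency ω_d = ω_n√(1−ζ²) = 668 rad/s.

ω_d ≈ 668 rad/s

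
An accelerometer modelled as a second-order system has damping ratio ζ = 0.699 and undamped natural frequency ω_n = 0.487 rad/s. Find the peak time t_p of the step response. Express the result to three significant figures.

t_p ≈ 9.02 s

The damped frequency is ω_d = ω_n√(1−ζ²) = 0.487·√(1−0.489) = 0.348 rad/s.
Peak time t_p = π/ω_d = π/0.348 = 9.02 s.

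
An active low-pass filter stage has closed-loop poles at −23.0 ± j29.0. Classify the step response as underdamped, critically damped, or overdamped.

Since the poles form a complex-conjugate pair with nonzero imaginary part, the response is underdamped.

underdamped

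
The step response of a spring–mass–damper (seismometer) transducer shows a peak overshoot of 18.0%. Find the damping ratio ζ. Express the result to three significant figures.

Inverting the overshoot relation: ζ = |ln 0.180|/√(π² + ln²0.180) = 0.479.

ζ ≈ 0.479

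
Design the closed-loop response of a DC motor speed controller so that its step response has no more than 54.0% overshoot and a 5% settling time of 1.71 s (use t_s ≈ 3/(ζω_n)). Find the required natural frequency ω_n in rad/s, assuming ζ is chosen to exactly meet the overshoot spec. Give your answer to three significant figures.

ζ = −ln(OS)/√(π² + (ln OS)²). With OS = 0.540, ln OS = −0.6162 and ζ = 0.6162/3.201 = 0.192.
From t_s ≈ 3/(ζω_n): ω_n = 3/(ζ·t_s) = 3/(0.192·1.71) = 9.12 rad/s.

ω_n ≈ 9.12 rad/s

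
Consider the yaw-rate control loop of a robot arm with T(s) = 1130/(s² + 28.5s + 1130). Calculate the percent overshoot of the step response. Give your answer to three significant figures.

%OS ≈ 23.0%

Comparing the denominator to s² + 2ζω_n s + ω_n²: ω_n = √1130 = 33.6 rad/s, and 2ζω_n = 28.5 so ζ = 28.5/(2·33.6) = 0.424.
Overshoot: exp(−π·0.424/√(1−0.424²)) = 0.230, i.e. 23.0%.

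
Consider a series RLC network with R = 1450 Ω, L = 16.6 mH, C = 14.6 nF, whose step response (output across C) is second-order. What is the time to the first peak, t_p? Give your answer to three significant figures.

t_p ≈ 0.0000667 s

For a series RLC circuit (capacitor voltage as output), ω_n = 1/√(LC) = 1/√(16.6 mH · 14.6 nF) = 64200 rad/s.
ζ = (R/2)·√(C/L) = (1450/2)·√(14.6 nF/16.6 mH) = 0.680.
ω_d = ω_n√(1−ζ²) = 47100 rad/s. t_p = π/ω_d = 0.0000667 s.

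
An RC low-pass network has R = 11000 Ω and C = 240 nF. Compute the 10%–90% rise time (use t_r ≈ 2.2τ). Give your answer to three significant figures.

t_r ≈ 0.00581 s

τ = RC = 11000 × 240 nF = 0.00264 s.
t_r ≈ 2.2τ = 0.00581 s.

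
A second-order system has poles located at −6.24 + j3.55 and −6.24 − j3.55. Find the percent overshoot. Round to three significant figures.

|pole| = ω_n = √(6.24² + 3.55²) = 7.18 rad/s; ζ = cos θ = σ/ω_n = 0.869.
%OS = 100·exp(−πζ/√(1−ζ²)) = 0.400%.

%OS ≈ 0.400%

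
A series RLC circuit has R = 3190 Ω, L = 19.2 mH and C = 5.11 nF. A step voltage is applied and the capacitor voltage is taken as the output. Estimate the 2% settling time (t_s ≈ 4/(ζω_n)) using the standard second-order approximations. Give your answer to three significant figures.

For a series RLC circuit (capacitor voltage as output), ω_n = 1/√(LC) = 1/√(19.2 mH · 5.11 nF) = 101000 rad/s.
ζ = (R/2)·√(C/L) = (3190/2)·√(5.11 nF/19.2 mH) = 0.823.
t_s ≈ 4/(ζω_n) = 0.0000482 s.

t_s ≈ 0.0000482 s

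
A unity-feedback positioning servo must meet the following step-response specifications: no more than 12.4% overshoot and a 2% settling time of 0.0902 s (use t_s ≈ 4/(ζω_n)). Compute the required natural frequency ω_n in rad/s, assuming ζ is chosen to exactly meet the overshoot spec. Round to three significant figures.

Inverting the overshoot relation: ζ = |ln 0.124|/√(π² + ln²0.124) = 0.553.
Then ω_n = 4/(ζ t_s) = 4/(0.553 × 0.0902) = 80.1 rad/s.

ω_n ≈ 80.1 rad/s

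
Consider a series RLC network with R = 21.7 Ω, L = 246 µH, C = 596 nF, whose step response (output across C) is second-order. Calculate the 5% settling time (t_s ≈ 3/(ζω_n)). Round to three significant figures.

t_s ≈ 0.0000680 s

For a series RLC circuit (capacitor voltage as output), ω_n = 1/√(LC) = 1/√(246 µH · 596 nF) = 82600 rad/s.
ζ = (R/2)·√(C/L) = (21.7/2)·√(596 nF/246 µH) = 0.534.
t_s ≈ 3/(ζω_n) = 0.0000680 s.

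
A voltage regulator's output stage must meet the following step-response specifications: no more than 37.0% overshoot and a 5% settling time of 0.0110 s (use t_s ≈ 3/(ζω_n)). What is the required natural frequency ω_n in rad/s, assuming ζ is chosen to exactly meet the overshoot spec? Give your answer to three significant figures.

ω_n ≈ 904 rad/s

Inverting the overshoot relation: ζ = |ln 0.370|/√(π² + ln²0.370) = 0.302.
Then ω_n = 3/(ζ t_s) = 3/(0.302 × 0.0110) = 904 rad/s.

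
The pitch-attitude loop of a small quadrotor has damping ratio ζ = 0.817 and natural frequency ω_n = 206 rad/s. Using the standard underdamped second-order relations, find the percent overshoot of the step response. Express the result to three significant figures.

%OS ≈ 1.17%

For an underdamped second-order system, %OS = 100·exp(−πζ/√(1−ζ²)).
πζ/√(1−ζ²) = π·0.817/√(1−0.667) = 4.451, so %OS = 100·e^(−4.451) = 1.17%.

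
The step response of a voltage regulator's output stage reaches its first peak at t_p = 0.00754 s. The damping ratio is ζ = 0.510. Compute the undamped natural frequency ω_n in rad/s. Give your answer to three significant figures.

Peak time t_p = π/ω_d, so ω_d = π/t_p = π/0.00754 = 417 rad/s.
ω_n = ω_d/√(1−ζ²) = 417/√0.740 = 484 rad/s.

ω_n ≈ 484 rad/s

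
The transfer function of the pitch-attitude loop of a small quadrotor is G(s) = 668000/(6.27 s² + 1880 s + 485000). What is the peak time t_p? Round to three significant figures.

Dividing through by 6.27: denominator becomes s² + 299.8 s + 77350.
So ω_n = √77350 = 278 rad/s and ζ = 299.8/(2·278) = 0.539.
ω_d = ω_n√(1−ζ²) = 234 rad/s. t_p = π/ω_d = 0.0134 s.

t_p ≈ 0.0134 s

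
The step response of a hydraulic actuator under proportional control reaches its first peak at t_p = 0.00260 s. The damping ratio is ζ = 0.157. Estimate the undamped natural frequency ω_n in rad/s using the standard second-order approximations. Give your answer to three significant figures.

Peak time t_p = π/ω_d, so ω_d = π/t_p = π/0.00260 = 1210 rad/s.
ω_n = ω_d/√(1−ζ²) = 1210/√0.975 = 1220 rad/s.

ω_n ≈ 1220 rad/s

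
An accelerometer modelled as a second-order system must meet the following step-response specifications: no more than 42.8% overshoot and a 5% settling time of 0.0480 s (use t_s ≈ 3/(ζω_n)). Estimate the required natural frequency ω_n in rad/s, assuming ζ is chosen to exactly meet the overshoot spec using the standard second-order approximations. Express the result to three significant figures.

ω_n ≈ 240 rad/s

ζ = −ln(OS)/√(π² + (ln OS)²). With OS = 0.428, ln OS = −0.8486 and ζ = 0.8486/3.254 = 0.261.
From t_s ≈ 3/(ζω_n): ω_n = 3/(ζ·t_s) = 3/(0.261·0.0480) = 240 rad/s.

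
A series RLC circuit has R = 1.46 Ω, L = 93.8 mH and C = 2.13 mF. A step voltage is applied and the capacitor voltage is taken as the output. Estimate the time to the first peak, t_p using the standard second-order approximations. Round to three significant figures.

For a series RLC circuit (capacitor voltage as output), ω_n = 1/√(LC) = 1/√(93.8 mH · 2.13 mF) = 70.7 rad/s.
ζ = (R/2)·√(C/L) = (1.46/2)·√(2.13 mF/93.8 mH) = 0.110.
ω_d = 70.7·√(1 − 0.110²) = 70.3 rad/s. t_p = π/ω_d = 0.0447 s.

t_p ≈ 0.0447 s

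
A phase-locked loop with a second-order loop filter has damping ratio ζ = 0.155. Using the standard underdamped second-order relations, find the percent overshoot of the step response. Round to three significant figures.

%OS ≈ 61.1%

For an underdamped second-order system, %OS = 100·exp(−πζ/√(1−ζ²)).
πζ/√(1−ζ²) = π·0.155/√(1−0.0240) = 0.4929, so %OS = 100·e^(−0.4929) = 61.1%.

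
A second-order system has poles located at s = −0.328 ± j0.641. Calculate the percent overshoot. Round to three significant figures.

%OS ≈ 20.0%

With σ = 0.328, ω_d = 0.641: ω_n = √(σ²+ω_d²) = 0.720 rad/s, ζ = σ/ω_n = 0.456.
%OS = 100·exp(−πζ/√(1−ζ²)) = 20.0%.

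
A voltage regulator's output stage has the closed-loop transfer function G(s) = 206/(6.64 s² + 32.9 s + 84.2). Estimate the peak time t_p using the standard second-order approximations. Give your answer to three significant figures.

t_p ≈ 1.23 s

Dividing through by 6.64: denominator becomes s² + 4.955 s + 12.68.
So ω_n = √12.68 = 3.56 rad/s and ζ = 4.955/(2·3.56) = 0.696.
ω_d = 3.56·√(1 − 0.696²) = 2.56 rad/s. t_p = π/ω_d = 1.23 s.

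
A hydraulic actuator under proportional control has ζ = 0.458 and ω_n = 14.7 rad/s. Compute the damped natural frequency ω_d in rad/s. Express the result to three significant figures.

ω_d ≈ 13.1 rad/s

ω_d = ω_n√(1−ζ²) = 14.7·√0.790 = 13.1 rad/s.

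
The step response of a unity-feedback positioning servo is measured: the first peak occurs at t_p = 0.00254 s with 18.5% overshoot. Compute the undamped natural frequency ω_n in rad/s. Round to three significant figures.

The overshoot fixes ζ = −ln(OS)/√(π²+ln²(OS)) = 0.473.
From t_p = π/ω_d, ω_d = π/0.00254 = 1240 rad/s, so ω_n = ω_d/√(1−ζ²) = 1400 rad/s.

ω_n ≈ 1400 rad/s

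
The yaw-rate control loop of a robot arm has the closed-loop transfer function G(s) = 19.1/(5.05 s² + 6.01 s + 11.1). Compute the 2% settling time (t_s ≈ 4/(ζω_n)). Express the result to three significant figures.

t_s ≈ 6.72 s

Dividing through by 5.05: denominator becomes s² + 1.190 s + 2.198.
So ω_n = √2.198 = 1.48 rad/s and ζ = 1.190/(2·1.48) = 0.401.
t_s ≈ 4/(ζω_n) = 6.72 s.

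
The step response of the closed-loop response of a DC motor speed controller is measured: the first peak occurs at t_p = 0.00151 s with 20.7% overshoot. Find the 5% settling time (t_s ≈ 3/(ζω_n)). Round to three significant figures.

t_s ≈ 0.00288 s

From the overshoot, ζ = −ln(OS)/√(π²+ln²(OS)) = 0.448.
t_p = π/ω_d ⇒ ω_d = 2080 rad/s; then ω_n = ω_d/√(1−ζ²) = 2330 rad/s.
t_s ≈ 3/(ζω_n) = 3/(0.448·2330) = 0.00288 s.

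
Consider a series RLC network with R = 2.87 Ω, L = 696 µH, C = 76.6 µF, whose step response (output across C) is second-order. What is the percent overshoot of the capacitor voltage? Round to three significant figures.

For a series RLC circuit (capacitor voltage as output), ω_n = 1/√(LC) = 1/√(696 µH · 76.6 µF) = 4330 rad/s.
ζ = (R/2)·√(C/L) = (2.87/2)·√(76.6 µF/696 µH) = 0.476.
Overshoot: exp(−π·0.476/√(1−0.476²)) = 0.183, i.e. 18.3%.

%OS ≈ 18.3%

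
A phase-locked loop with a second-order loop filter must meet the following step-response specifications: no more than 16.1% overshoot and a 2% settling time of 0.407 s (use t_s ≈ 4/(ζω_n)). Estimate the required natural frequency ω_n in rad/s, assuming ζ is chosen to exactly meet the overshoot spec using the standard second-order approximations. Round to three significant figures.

Inverting the overshoot relation: ζ = |ln 0.161|/√(π² + ln²0.161) = 0.503.
Then ω_n = 4/(ζ t_s) = 4/(0.503 × 0.407) = 19.6 rad/s.

ω_n ≈ 19.6 rad/s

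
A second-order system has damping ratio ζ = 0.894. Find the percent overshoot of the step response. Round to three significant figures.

For an underdamped second-order system, %OS = 100·exp(−πζ/√(1−ζ²)).
πζ/√(1−ζ²) = π·0.894/√(1−0.799) = 6.268, so %OS = 100·e^(−6.268) = 0.190%.

%OS ≈ 0.190%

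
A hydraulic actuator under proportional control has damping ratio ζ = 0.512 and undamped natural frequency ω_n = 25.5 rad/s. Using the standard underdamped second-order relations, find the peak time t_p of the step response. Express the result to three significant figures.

t_p ≈ 0.143 s

The damped frequency is ω_d = ω_n√(1−ζ²) = 25.5·√(1−0.262) = 21.9 rad/s.
Peak time t_p = π/ω_d = π/21.9 = 0.143 s.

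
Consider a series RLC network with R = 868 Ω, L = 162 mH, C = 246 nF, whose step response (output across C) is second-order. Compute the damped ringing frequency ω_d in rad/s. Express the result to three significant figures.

For a series RLC circuit (capacitor voltage as output), ω_n = 1/√(LC) = 1/√(162 mH · 246 nF) = 5010 rad/s.
ζ = (R/2)·√(C/L) = (868/2)·√(246 nF/162 mH) = 0.535.
The damped frequency ω_d = ω_n√(1−ζ²) = 4230 rad/s.

ω_d ≈ 4230 rad/s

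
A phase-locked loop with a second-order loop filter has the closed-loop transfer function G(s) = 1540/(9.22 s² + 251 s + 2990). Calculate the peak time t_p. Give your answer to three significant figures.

t_p ≈ 0.266 s

Dividing through by 9.22: denominator becomes s² + 27.22 s + 324.3.
So ω_n = √324.3 = 18.0 rad/s and ζ = 27.22/(2·18.0) = 0.756.
ω_d = ω_n√(1−ζ²) = 11.8 rad/s. t_p = π/ω_d = 0.266 s.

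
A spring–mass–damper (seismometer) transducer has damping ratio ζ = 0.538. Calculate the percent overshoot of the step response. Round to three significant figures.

For an underdamped second-order system, %OS = 100·exp(−πζ/√(1−ζ²)).
πζ/√(1−ζ²) = π·0.538/√(1−0.289) = 2.005, so %OS = 100·e^(−2.005) = 13.5%.

%OS ≈ 13.5%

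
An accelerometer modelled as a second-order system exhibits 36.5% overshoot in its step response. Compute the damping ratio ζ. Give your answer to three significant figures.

ζ ≈ 0.305

ζ = −ln(OS)/√(π² + (ln OS)²). With OS = 0.365, ln OS = −1.008 and ζ = 1.008/3.299 = 0.305.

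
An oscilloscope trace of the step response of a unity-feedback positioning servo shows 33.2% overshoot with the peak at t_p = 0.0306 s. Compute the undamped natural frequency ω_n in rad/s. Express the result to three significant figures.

ω_n ≈ 109 rad/s

From the overshoot, ζ = −ln(OS)/√(π²+ln²(OS)) = 0.331.
t_p = π/ω_d ⇒ ω_d = 103 rad/s; then ω_n = ω_d/√(1−ζ²) = 109 rad/s.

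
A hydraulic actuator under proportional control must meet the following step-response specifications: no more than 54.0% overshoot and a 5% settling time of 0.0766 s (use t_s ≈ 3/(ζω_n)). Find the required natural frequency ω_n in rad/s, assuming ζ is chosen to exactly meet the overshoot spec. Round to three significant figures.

From %OS = 100·exp(−πζ/√(1−ζ²)), invert to get ζ = −ln(OS)/√(π² + ln²(OS)) with OS = 0.540.
−ln 0.540 = 0.6162, so ζ = 0.6162/√(π² + 0.3797) = 0.192.
Then ω_n = 3/(ζ t_s) = 3/(0.192 × 0.0766) = 203 rad/s.

ω_n ≈ 203 rad/s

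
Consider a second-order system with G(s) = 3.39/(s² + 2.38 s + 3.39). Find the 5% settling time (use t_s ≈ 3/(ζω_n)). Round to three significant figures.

t_s ≈ 2.52 s

Comparing the denominator to s² + 2ζω_n s + ω_n²: ω_n = √3.39 = 1.84 rad/s, and 2ζω_n = 2.38 so ζ = 2.38/(2·1.84) = 0.646.
t_s ≈ 3/(ζω_n) = 3/(0.646·1.84) = 2.52 s.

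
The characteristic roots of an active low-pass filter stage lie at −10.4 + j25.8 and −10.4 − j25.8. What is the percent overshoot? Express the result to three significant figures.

%OS ≈ 28.2%

|pole| = ω_n = √(10.4² + 25.8²) = 27.8 rad/s; ζ = cos θ = σ/ω_n = 0.374.
Overshoot: exp(−π·0.374/√(1−0.374²)) = 0.282, i.e. 28.2%.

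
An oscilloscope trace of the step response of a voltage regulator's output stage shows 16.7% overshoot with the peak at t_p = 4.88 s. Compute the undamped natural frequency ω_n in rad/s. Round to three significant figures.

The overshoot fixes ζ = −ln(OS)/√(π²+ln²(OS)) = 0.495.
t_p = π/ω_d ⇒ ω_d = 0.644 rad/s; then ω_n = ω_d/√(1−ζ²) = 0.741 rad/s.

ω_n ≈ 0.741 rad/s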